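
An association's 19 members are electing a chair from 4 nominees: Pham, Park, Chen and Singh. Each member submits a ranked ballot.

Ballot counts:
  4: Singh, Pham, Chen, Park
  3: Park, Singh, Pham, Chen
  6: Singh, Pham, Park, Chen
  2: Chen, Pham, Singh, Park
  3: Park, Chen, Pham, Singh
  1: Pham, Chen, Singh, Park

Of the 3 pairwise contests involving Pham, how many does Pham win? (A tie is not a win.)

2

Pham against each rival (19 voters):
Pham vs Park: Pham wins 13–6.
Pham–Chen: Pham 14–5.
Pham vs Singh: Pham is ranked higher on 2+3+1 = 6 ballots, Singh on 13. Singh wins 13–6.
Pham beats Park, Chen; loses to Singh — 2 pairwise wins.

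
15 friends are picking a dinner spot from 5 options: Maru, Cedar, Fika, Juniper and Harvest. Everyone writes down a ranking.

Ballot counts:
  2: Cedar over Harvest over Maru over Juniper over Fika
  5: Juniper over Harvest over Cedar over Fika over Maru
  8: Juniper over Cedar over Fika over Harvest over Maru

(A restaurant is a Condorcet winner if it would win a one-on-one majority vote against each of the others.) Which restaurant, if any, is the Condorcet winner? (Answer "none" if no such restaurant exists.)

Pairwise majorities:
Maru vs Cedar: Cedar, 15–0.
Maru vs Fika: Fika, 13–2.
Maru vs Juniper: Juniper, 13–2.
Maru–Harvest: Harvest 15–0.
Cedar–Fika: Cedar 15–0.
Cedar vs Juniper: Juniper, 13–2.
Cedar vs Harvest: Cedar wins 10–5.
Fika vs Juniper: Juniper, 15–0.
Fika vs Harvest: Fika, 8–7.
Juniper vs Harvest: Juniper, 13–2.
Juniper defeats every rival head-to-head and is the Condorcet winner.

Juniper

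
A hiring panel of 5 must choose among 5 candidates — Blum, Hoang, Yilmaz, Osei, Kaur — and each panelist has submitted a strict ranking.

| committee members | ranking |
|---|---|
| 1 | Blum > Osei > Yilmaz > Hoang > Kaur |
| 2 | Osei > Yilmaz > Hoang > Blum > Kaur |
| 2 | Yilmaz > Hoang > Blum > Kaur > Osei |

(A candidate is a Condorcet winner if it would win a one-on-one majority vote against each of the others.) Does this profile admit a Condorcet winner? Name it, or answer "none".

Head-to-head results (5 committee members):
Blum vs Hoang: 1 for Blum, 4 for Hoang — Hoang by 4–1.
Blum vs Yilmaz: 1 for Blum, 4 for Yilmaz — Yilmaz by 4–1.
Blum vs Osei: Blum preferred on 1+2 = 3 ballots; Blum wins 3–2.
Blum vs Kaur: Blum preferred on 1+2+2 = 5 ballots; Blum wins 5–0.
Hoang vs Yilmaz: 0 to 5, Yilmaz.
Hoang vs Osei: 2 to 3, Osei.
Hoang vs Kaur: 1+2+2 = 5 for Hoang, 0 for Kaur — Hoang by 5–0.
Yilmaz vs Osei: Yilmaz preferred on 2 ballots; Osei wins 3–2.
Yilmaz vs Kaur: 1+2+2 = 5 for Yilmaz, 0 for Kaur — Yilmaz by 5–0.
Osei vs Kaur: Osei is ranked higher on 1+2 = 3 ballots, Kaur on 2. Osei wins 3–2.
Every candidate loses at least once (Blum loses to Hoang; Hoang loses to Yilmaz; Yilmaz loses to Osei; Osei loses to Blum; Kaur loses to Blum). The majority relation contains the cycle Blum > Osei > Hoang > Blum, so there is no Condorcet winner.

none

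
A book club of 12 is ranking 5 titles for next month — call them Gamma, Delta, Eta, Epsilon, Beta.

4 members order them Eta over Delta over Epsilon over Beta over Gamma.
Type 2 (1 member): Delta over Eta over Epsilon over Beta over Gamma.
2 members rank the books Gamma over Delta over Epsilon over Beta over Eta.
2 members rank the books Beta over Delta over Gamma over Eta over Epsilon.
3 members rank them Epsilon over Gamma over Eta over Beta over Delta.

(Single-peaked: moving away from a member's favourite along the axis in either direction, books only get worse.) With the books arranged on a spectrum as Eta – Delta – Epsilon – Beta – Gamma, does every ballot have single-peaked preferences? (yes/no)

no

Axis positions: Eta=1, Delta=2, Epsilon=3, Beta=4, Gamma=5.
Type 1 (peak Eta at position 1): ranking walks positions 1-2-3-4-5, expanding outward from the peak — single-peaked.
Type 2 (peak Delta at position 2): ranking walks positions 2-1-3-4-5, expanding outward from the peak — single-peaked.
Type 3: ranking walks positions 5-2-3-4-1; Delta is ranked above Beta even though Beta lies between Delta and the peak Gamma on the axis — preferences dip and rise again. Not single-peaked.
Type 4: ranking walks positions 4-2-5-1-3; Delta is ranked above Epsilon even though Epsilon lies between Delta and the peak Beta on the axis — preferences dip and rise again. Not single-peaked.
Type 5: ranking walks positions 3-5-1-4-2; Gamma is ranked above Beta even though Beta lies between Gamma and the peak Epsilon on the axis — preferences dip and rise again. Not single-peaked.
Type 3 violates single-peakedness, so the profile is not single-peaked on this axis.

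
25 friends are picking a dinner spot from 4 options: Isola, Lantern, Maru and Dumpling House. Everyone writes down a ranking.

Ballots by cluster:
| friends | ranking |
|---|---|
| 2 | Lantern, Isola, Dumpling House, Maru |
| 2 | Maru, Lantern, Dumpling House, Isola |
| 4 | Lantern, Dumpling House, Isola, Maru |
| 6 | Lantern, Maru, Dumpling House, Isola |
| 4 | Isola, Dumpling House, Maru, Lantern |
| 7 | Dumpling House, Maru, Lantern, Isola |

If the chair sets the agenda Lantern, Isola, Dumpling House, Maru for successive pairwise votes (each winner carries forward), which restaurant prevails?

Maru

Round 1: Lantern vs Isola — 21–4, Lantern advances.
Round 2: Lantern vs Dumpling House — 14–11, Lantern advances.
Round 3: Lantern vs Maru — 12–13, Maru advances.
Maru survives the agenda.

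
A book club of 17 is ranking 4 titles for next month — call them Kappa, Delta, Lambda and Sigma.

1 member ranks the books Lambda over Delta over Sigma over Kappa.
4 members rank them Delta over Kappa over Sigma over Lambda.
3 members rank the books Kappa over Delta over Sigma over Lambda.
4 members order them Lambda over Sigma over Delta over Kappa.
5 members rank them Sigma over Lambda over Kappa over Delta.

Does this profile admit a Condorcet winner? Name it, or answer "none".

Sigma

Pairwise majorities:
Kappa vs Delta: Delta, 9–8.
Kappa–Lambda: Lambda 10–7.
Kappa vs Sigma: Sigma, 10–7.
Delta vs Lambda: Lambda, 10–7.
Delta vs Sigma: Sigma, 9–8.
Lambda vs Sigma: Sigma wins 12–5.
Sigma defeats every rival head-to-head and is the Condorcet winner.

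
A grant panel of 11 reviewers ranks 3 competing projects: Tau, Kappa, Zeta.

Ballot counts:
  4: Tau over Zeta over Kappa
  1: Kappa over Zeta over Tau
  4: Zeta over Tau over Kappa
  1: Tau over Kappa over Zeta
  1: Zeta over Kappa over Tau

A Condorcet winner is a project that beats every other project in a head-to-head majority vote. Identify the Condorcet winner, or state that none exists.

Zeta

Pairwise majorities:
Tau vs Kappa: Tau, 9–2.
Tau vs Zeta: Zeta wins 6–5.
Kappa vs Zeta: Zeta, 9–2.
Zeta wins every pairwise contest, so Zeta is the Condorcet winner.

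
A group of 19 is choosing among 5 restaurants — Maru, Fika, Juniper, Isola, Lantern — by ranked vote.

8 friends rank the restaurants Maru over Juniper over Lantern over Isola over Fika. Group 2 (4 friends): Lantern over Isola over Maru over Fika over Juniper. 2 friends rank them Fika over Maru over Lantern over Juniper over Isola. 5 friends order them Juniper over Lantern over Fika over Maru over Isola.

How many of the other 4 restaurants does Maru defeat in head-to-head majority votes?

Maru against each rival (19 friends):
Maru vs Fika: Maru wins 12–7.
Maru vs Juniper: Maru preferred on 8+4+2 = 14 ballots; Maru wins 14–5.
Maru–Isola: Maru 15–4.
Maru vs Lantern: Maru wins 10–9.
Maru beats Fika, Juniper, Isola, Lantern — 4 pairwise wins.

4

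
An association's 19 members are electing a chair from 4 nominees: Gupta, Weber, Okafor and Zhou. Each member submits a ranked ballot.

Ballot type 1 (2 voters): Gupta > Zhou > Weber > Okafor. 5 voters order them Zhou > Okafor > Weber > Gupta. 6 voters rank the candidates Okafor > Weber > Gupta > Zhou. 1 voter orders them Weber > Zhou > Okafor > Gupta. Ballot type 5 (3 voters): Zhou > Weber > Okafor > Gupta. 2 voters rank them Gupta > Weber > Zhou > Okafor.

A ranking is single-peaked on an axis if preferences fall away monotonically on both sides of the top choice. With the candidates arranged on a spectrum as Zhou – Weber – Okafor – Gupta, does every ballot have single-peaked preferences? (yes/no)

Axis positions: Zhou=1, Weber=2, Okafor=3, Gupta=4.
Ballot type 1: ranking walks positions 4-1-2-3; Zhou is ranked above Okafor even though Okafor lies between Zhou and the peak Gupta on the axis — preferences dip and rise again. Not single-peaked.
Ballot type 2: ranking walks positions 1-3-2-4; Okafor is ranked above Weber even though Weber lies between Okafor and the peak Zhou on the axis — preferences dip and rise again. Not single-peaked.
Ballot type 3 (peak Okafor at position 3): ranking walks positions 3-2-4-1, expanding outward from the peak — single-peaked.
Ballot type 4 (peak Weber at position 2): ranking walks positions 2-1-3-4, expanding outward from the peak — single-peaked.
Ballot type 5 (peak Zhou at position 1): ranking walks positions 1-2-3-4, expanding outward from the peak — single-peaked.
Ballot type 6: ranking walks positions 4-2-1-3; Weber is ranked above Okafor even though Okafor lies between Weber and the peak Gupta on the axis — preferences dip and rise again. Not single-peaked.
Ballot type 1 violates single-peakedness, so the profile is not single-peaked on this axis.

no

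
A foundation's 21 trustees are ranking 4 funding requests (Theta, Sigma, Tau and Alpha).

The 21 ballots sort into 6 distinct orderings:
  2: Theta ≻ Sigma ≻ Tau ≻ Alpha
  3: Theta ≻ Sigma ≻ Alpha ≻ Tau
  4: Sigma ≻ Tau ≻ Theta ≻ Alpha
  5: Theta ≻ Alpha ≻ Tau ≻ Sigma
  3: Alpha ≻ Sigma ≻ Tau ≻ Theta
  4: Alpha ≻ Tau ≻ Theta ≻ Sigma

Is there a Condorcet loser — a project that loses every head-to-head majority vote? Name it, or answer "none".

none

Head-to-head results (21 reviewers):
Theta vs Sigma: Theta, 14–7.
Theta vs Tau: 10 to 11, Tau.
Theta vs Alpha: Theta is ranked higher on 2+3+4+5 = 14 ballots, Alpha on 7. Theta wins 14–7.
Sigma–Tau: Sigma 12–9.
Sigma vs Alpha: Alpha wins 12–9.
Tau vs Alpha: Alpha wins 15–6.
Every project wins at least one matchup (Theta beats Sigma; Sigma beats Tau; Tau beats Theta; Alpha beats Sigma), so there is no Condorcet loser.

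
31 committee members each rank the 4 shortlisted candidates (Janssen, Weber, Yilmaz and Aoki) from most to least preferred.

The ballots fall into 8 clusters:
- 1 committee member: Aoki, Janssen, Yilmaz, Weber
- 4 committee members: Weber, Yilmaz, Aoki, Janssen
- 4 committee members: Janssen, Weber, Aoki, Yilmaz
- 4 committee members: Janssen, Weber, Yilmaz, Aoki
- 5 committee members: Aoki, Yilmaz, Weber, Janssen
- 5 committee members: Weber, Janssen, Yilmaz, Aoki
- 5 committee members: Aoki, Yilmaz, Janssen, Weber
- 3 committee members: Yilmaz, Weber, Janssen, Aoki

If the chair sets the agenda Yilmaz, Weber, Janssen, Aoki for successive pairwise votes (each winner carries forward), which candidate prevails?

Round 1: Yilmaz vs Weber — 14–17, Weber advances.
Round 2: Weber vs Janssen — 17–14, Weber advances.
Round 3: Weber vs Aoki — 20–11, Weber advances.
The agenda winner is Weber.

Weber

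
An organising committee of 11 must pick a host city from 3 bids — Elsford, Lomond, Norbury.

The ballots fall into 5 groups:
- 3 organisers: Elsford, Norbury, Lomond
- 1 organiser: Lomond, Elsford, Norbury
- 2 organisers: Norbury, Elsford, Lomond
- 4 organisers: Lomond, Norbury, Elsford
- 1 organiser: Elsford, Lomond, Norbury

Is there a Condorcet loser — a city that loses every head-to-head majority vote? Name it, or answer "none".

none

Pairwise majorities:
Elsford vs Lomond: Elsford wins 6–5.
Elsford vs Norbury: Norbury wins 6–5.
Lomond vs Norbury: 1+4+1 = 6 for Lomond, 5 for Norbury — Lomond by 6–5.
Each city has at least one pairwise win (Elsford beats Lomond; Lomond beats Norbury; Norbury beats Elsford) — no Condorcet loser.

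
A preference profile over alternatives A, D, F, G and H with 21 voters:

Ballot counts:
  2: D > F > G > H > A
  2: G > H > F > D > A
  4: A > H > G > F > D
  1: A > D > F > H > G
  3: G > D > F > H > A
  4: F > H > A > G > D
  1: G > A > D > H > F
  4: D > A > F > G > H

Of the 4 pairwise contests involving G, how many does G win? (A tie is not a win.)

2

G against each rival (21 voters):
G vs A: G preferred on 2+2+3+1 = 8 ballots; A wins 13–8.
G vs D: G, 14–7.
G vs F: F wins 11–10.
G vs H: G wins 12–9.
G beats D, H; loses to A, F — 2 pairwise wins.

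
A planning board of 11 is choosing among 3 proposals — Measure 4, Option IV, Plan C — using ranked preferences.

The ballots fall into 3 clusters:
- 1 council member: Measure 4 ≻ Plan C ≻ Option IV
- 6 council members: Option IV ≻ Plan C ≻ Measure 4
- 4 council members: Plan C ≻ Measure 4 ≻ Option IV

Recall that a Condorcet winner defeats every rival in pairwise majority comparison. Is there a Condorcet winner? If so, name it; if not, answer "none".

Option IV

Pairwise majorities:
Measure 4–Option IV: Option IV 6–5.
Measure 4 vs Plan C: Plan C wins 10–1.
Option IV–Plan C: Option IV 6–5.
Option IV beats each of Measure 4, Plan C — Option IV is the Condorcet winner.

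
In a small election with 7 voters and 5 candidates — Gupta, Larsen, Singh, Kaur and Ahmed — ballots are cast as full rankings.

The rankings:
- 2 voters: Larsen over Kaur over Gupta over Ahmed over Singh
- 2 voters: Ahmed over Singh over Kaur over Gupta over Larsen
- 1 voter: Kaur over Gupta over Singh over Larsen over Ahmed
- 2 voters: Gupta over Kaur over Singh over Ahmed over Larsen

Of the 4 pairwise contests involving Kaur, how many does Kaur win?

Kaur against each rival (7 voters):
Kaur vs Gupta: Kaur preferred on 2+2+1 = 5 ballots; Kaur wins 5–2.
Kaur vs Larsen: Kaur, 5–2.
Kaur vs Singh: Kaur, 5–2.
Kaur vs Ahmed: Kaur wins 5–2.
Kaur beats Gupta, Larsen, Singh, Ahmed — 4 pairwise wins.

4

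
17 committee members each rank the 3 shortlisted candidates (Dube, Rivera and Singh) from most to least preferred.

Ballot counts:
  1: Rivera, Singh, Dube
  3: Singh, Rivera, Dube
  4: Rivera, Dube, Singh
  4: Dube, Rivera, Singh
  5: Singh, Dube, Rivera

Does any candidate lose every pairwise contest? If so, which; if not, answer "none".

Head-to-head results (17 committee members):
Dube vs Rivera: Dube preferred on 4+5 = 9 ballots; Dube wins 9–8.
Dube vs Singh: 8 to 9, Singh.
Rivera vs Singh: 9 to 8, Rivera.
Each candidate has at least one pairwise win (Dube beats Rivera; Rivera beats Singh; Singh beats Dube) — no Condorcet loser.

none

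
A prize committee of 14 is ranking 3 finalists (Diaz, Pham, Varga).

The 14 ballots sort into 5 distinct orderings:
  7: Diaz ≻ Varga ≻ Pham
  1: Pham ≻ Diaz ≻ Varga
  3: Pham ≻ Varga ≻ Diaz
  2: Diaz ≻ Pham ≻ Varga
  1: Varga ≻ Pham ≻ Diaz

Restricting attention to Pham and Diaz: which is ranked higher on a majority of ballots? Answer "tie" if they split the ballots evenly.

Ballots ranking Pham above Diaz: 1 + 3 + 1 = 5.
Ballots ranking Diaz above Pham: 14 − 5 = 9.
Diaz wins the head-to-head 9–5.

Diaz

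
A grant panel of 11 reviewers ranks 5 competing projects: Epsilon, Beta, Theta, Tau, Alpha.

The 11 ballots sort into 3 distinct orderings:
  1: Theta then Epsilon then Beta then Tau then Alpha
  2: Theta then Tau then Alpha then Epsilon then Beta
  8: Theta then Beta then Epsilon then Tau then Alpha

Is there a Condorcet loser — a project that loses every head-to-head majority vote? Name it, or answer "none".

Alpha

Pairwise majorities:
Epsilon vs Beta: 3 to 8, Beta.
Epsilon vs Theta: 0 for Epsilon, 11 for Theta — Theta by 11–0.
Epsilon–Tau: Epsilon 9–2.
Epsilon vs Alpha: Epsilon wins 9–2.
Beta vs Theta: 0 to 11, Theta.
Beta vs Tau: Beta, 9–2.
Beta vs Alpha: 9 to 2, Beta.
Theta–Tau: Theta 11–0.
Theta vs Alpha: 11 to 0, Theta.
Tau vs Alpha: 1+2+8 = 11 for Tau, 0 for Alpha — Tau by 11–0.
Alpha is beaten in every head-to-head and is the Condorcet loser.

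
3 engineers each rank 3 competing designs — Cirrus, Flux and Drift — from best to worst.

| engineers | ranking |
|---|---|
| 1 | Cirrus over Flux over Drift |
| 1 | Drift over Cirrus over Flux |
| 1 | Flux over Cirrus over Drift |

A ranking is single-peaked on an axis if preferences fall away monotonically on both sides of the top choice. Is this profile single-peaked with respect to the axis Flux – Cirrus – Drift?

Axis positions: Flux=1, Cirrus=2, Drift=3.
Group 1 (peak Cirrus at position 2): ranking walks positions 2-1-3, expanding outward from the peak — single-peaked.
Group 2 (peak Drift at position 3): ranking walks positions 3-2-1, expanding outward from the peak — single-peaked.
Group 3 (peak Flux at position 1): ranking walks positions 1-2-3, expanding outward from the peak — single-peaked.
Every ranking is single-peaked on this axis.

yes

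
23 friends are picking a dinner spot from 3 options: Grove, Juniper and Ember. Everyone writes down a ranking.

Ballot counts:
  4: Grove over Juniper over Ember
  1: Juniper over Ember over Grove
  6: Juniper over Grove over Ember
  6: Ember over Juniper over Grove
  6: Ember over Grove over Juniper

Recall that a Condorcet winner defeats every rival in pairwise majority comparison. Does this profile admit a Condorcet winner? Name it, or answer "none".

Ember

Pairwise majorities:
Grove vs Juniper: Juniper, 13–10.
Grove vs Ember: 10 to 13, Ember.
Juniper vs Ember: Juniper is ranked higher on 4+1+6 = 11 ballots, Ember on 12. Ember wins 12–11.
Only Ember has no losses; Ember is the Condorcet winner.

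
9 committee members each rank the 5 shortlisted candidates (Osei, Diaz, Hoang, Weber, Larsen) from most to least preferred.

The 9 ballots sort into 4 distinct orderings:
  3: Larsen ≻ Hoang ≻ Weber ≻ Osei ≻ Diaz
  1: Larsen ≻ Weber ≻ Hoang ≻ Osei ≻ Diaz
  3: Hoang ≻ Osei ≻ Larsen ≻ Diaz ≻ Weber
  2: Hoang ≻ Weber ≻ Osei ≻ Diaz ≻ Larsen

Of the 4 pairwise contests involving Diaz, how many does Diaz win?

0

Diaz against each rival (9 committee members):
Diaz vs Osei: Diaz preferred on 0 ballots; Osei wins 9–0.
Diaz vs Hoang: 0 to 9, Hoang.
Diaz–Weber: Weber 6–3.
Diaz–Larsen: Larsen 7–2.
Diaz beats no one; loses to Osei, Hoang, Weber, Larsen — 0 pairwise wins.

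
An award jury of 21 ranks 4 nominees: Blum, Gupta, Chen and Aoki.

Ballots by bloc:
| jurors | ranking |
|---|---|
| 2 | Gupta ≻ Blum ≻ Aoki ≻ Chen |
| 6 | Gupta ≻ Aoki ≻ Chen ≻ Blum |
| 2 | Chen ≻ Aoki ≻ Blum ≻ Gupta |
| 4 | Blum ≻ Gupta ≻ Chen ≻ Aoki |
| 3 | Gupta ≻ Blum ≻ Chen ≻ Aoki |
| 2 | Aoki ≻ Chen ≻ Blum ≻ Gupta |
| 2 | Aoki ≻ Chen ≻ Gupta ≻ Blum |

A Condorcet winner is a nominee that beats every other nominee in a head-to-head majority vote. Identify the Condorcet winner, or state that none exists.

Pairwise majorities:
Blum vs Gupta: 2+4+2 = 8 for Blum, 13 for Gupta — Gupta by 13–8.
Blum vs Chen: Blum preferred on 2+4+3 = 9 ballots; Chen wins 12–9.
Blum vs Aoki: 2+4+3 = 9 for Blum, 12 for Aoki — Aoki by 12–9.
Gupta vs Chen: Gupta preferred on 2+6+4+3 = 15 ballots; Gupta wins 15–6.
Gupta vs Aoki: 2+6+4+3 = 15 for Gupta, 6 for Aoki — Gupta by 15–6.
Chen vs Aoki: Chen is ranked higher on 2+4+3 = 9 ballots, Aoki on 12. Aoki wins 12–9.
Only Gupta has no losses; Gupta is the Condorcet winner.

Gupta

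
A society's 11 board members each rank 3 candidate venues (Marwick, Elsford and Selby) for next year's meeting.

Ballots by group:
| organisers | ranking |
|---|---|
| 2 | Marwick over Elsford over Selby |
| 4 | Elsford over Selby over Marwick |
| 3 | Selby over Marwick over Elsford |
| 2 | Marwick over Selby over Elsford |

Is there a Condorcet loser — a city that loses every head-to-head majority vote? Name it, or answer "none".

none

Head-to-head results (11 organisers):
Marwick–Elsford: Marwick 7–4.
Marwick vs Selby: Selby wins 7–4.
Elsford vs Selby: Elsford wins 6–5.
No city is winless: Marwick beats Elsford; Elsford beats Selby; Selby beats Marwick. There is no Condorcet loser.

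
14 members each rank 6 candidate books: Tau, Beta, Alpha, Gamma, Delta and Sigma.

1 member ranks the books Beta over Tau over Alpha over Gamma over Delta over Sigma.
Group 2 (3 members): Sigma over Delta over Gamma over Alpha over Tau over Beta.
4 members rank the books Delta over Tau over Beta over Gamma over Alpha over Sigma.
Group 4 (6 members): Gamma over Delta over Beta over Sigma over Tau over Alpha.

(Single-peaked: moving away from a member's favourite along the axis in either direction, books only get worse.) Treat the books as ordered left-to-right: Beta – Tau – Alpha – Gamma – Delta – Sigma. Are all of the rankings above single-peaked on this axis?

no

Axis positions: Beta=1, Tau=2, Alpha=3, Gamma=4, Delta=5, Sigma=6.
Group 1 (peak Beta at position 1): ranking walks positions 1-2-3-4-5-6, expanding outward from the peak — single-peaked.
Group 2 (peak Sigma at position 6): ranking walks positions 6-5-4-3-2-1, expanding outward from the peak — single-peaked.
Group 3: ranking walks positions 5-2-1-4-3-6; Tau is ranked above Gamma even though Gamma lies between Tau and the peak Delta on the axis — preferences dip and rise again. Not single-peaked.
Group 4: ranking walks positions 4-5-1-6-2-3; Beta is ranked above Alpha even though Alpha lies between Beta and the peak Gamma on the axis — preferences dip and rise again. Not single-peaked.
Group 3 violates single-peakedness, so the profile is not single-peaked on this axis.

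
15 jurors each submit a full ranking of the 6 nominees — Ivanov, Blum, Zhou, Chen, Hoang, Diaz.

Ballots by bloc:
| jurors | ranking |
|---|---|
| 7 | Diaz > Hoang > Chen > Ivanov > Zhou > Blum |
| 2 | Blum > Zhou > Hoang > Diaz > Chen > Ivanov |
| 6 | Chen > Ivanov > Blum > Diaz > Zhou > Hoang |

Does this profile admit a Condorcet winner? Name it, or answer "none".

Pairwise majorities:
Ivanov vs Blum: Ivanov preferred on 7+6 = 13 ballots; Ivanov wins 13–2.
Ivanov vs Zhou: Ivanov is ranked higher on 7+6 = 13 ballots, Zhou on 2. Ivanov wins 13–2.
Ivanov vs Chen: Ivanov is ranked higher on 0 ballots, Chen on 15. Chen wins 15–0.
Ivanov vs Hoang: 6 to 9, Hoang.
Ivanov vs Diaz: 6 to 9, Diaz.
Blum vs Zhou: 2+6 = 8 for Blum, 7 for Zhou — Blum by 8–7.
Blum vs Chen: Blum is ranked higher on 2 ballots, Chen on 13. Chen wins 13–2.
Blum vs Hoang: 2+6 = 8 for Blum, 7 for Hoang — Blum by 8–7.
Blum vs Diaz: Blum preferred on 2+6 = 8 ballots; Blum wins 8–7.
Zhou vs Chen: Zhou preferred on 2 ballots; Chen wins 13–2.
Zhou vs Hoang: 8 to 7, Zhou.
Zhou vs Diaz: 2 to 13, Diaz.
Chen vs Hoang: 6 for Chen, 9 for Hoang — Hoang by 9–6.
Chen vs Diaz: Chen preferred on 6 ballots; Diaz wins 9–6.
Hoang vs Diaz: Hoang is ranked higher on 2 ballots, Diaz on 13. Diaz wins 13–2.
No nominee is unbeaten: Ivanov loses to Chen; Blum loses to Ivanov; Zhou loses to Ivanov; Chen loses to Hoang; Hoang loses to Blum; Diaz loses to Blum. In particular Ivanov beats Blum beats Hoang beats Ivanov is a majority cycle — no Condorcet winner exists.

none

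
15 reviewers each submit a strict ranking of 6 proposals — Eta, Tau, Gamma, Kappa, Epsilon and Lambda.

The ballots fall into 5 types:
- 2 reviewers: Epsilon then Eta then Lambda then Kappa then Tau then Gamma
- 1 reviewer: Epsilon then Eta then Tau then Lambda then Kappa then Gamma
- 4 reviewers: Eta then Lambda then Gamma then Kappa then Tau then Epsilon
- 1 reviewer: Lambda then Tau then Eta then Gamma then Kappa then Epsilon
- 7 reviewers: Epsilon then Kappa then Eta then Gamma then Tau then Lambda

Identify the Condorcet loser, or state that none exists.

Pairwise majorities:
Eta–Tau: Eta 14–1.
Eta vs Gamma: Eta, 15–0.
Eta vs Kappa: 2+1+4+1 = 8 for Eta, 7 for Kappa — Eta by 8–7.
Eta–Epsilon: Epsilon 10–5.
Eta–Lambda: Eta 14–1.
Tau vs Gamma: Gamma wins 11–4.
Tau vs Kappa: Kappa, 13–2.
Tau vs Epsilon: Epsilon wins 10–5.
Tau vs Lambda: Tau wins 8–7.
Gamma vs Kappa: Gamma is ranked higher on 4+1 = 5 ballots, Kappa on 10. Kappa wins 10–5.
Gamma–Epsilon: Epsilon 10–5.
Gamma vs Lambda: 7 for Gamma, 8 for Lambda — Lambda by 8–7.
Kappa vs Epsilon: Kappa preferred on 4+1 = 5 ballots; Epsilon wins 10–5.
Kappa vs Lambda: 7 for Kappa, 8 for Lambda — Lambda by 8–7.
Epsilon vs Lambda: Epsilon is ranked higher on 2+1+7 = 10 ballots, Lambda on 5. Epsilon wins 10–5.
No project is winless: Eta beats Tau; Tau beats Lambda; Gamma beats Tau; Kappa beats Tau; Epsilon beats Eta; Lambda beats Gamma. There is no Condorcet loser.

none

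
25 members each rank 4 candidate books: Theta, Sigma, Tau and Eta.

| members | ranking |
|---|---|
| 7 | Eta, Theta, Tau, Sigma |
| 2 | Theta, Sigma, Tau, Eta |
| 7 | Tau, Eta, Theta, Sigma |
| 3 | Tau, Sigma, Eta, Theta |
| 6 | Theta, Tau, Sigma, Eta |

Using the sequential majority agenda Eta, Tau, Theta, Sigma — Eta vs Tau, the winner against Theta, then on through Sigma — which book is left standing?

Theta

Round 1: Eta vs Tau — 7–18, Tau advances.
Round 2: Tau vs Theta — 10–15, Theta advances.
Round 3: Theta vs Sigma — 22–3, Theta advances.
The agenda winner is Theta.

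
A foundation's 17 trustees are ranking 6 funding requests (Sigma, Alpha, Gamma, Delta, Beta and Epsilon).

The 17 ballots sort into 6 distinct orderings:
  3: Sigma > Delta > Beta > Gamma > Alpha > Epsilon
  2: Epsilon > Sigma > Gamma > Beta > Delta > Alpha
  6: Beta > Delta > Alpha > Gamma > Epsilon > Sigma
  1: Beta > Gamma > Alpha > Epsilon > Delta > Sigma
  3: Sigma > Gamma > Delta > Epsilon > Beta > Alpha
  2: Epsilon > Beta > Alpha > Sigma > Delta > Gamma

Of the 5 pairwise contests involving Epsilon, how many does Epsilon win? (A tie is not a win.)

1

Epsilon against each rival (17 reviewers):
Epsilon vs Sigma: Epsilon is ranked higher on 2+6+1+2 = 11 ballots, Sigma on 6. Epsilon wins 11–6.
Epsilon vs Alpha: Epsilon preferred on 2+3+2 = 7 ballots; Alpha wins 10–7.
Epsilon vs Gamma: 2+2 = 4 for Epsilon, 13 for Gamma — Gamma by 13–4.
Epsilon–Delta: Delta 12–5.
Epsilon vs Beta: Beta, 10–7.
Epsilon beats Sigma; loses to Alpha, Gamma, Delta, Beta — 1 pairwise win.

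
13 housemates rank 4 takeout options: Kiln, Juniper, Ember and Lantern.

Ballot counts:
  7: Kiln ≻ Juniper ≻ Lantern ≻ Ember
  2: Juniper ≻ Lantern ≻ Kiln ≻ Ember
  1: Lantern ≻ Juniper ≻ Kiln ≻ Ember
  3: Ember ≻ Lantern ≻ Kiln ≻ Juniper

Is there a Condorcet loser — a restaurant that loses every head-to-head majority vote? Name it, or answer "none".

Head-to-head results (13 friends):
Kiln vs Juniper: Kiln, 10–3.
Kiln–Ember: Kiln 10–3.
Kiln vs Lantern: 7 for Kiln, 6 for Lantern — Kiln by 7–6.
Juniper–Ember: Juniper 10–3.
Juniper vs Lantern: Juniper is ranked higher on 7+2 = 9 ballots, Lantern on 4. Juniper wins 9–4.
Ember vs Lantern: 3 for Ember, 10 for Lantern — Lantern by 10–3.
Only Ember has no wins; Ember is the Condorcet loser.

Ember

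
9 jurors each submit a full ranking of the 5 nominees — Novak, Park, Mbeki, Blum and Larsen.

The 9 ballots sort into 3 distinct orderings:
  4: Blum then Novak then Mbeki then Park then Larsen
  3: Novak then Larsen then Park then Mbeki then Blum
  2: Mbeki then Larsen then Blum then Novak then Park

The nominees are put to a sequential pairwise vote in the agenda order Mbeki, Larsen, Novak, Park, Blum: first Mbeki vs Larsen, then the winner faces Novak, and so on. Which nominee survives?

Round 1: Mbeki vs Larsen — 6–3, Mbeki advances.
Round 2: Mbeki vs Novak — 2–7, Novak advances.
Round 3: Novak vs Park — 9–0, Novak advances.
Round 4: Novak vs Blum — 3–6, Blum advances.
The agenda winner is Blum.

Blum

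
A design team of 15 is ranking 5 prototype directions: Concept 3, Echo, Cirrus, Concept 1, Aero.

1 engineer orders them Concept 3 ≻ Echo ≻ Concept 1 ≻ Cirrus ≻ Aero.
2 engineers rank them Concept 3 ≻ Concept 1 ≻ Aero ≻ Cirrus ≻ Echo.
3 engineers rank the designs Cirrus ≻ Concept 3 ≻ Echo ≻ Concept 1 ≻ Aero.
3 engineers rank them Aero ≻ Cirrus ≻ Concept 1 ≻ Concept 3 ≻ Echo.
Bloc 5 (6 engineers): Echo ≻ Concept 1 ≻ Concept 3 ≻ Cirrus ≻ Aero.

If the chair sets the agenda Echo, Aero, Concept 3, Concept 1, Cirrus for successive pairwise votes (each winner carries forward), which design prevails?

Concept 1

Round 1: Echo vs Aero — 10–5, Echo advances.
Round 2: Echo vs Concept 3 — 6–9, Concept 3 advances.
Round 3: Concept 3 vs Concept 1 — 6–9, Concept 1 advances.
Round 4: Concept 1 vs Cirrus — 9–6, Concept 1 advances.
The agenda winner is Concept 1.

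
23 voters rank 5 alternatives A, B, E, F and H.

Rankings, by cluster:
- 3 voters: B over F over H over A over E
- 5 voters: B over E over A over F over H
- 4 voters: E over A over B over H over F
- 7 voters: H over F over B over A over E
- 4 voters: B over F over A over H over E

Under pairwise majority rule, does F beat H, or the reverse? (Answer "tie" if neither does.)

Ballots ranking F above H: 3 + 5 + 4 = 12.
Ballots ranking H above F: 23 − 12 = 11.
F wins the head-to-head 12–11.

F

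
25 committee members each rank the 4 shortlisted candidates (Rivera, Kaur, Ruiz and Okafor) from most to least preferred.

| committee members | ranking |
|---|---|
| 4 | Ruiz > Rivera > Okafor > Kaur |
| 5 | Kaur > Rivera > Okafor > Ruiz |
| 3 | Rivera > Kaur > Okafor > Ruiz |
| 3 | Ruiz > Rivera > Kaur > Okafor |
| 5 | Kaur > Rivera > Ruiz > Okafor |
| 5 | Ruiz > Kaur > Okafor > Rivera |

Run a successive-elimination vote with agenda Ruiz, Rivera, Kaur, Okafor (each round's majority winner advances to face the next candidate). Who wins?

Kaur

Round 1: Ruiz vs Rivera — 12–13, Rivera advances.
Round 2: Rivera vs Kaur — 10–15, Kaur advances.
Round 3: Kaur vs Okafor — 21–4, Kaur advances.
Kaur survives the agenda.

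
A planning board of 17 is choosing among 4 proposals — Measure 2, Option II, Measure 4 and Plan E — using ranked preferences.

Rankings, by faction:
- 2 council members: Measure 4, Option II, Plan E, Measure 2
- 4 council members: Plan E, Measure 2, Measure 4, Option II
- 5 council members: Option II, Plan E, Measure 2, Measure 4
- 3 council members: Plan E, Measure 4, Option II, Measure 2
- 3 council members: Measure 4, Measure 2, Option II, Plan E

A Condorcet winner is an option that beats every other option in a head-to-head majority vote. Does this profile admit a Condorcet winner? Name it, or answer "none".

none

Pairwise majorities:
Measure 2 vs Option II: Measure 2 preferred on 4+3 = 7 ballots; Option II wins 10–7.
Measure 2 vs Measure 4: 4+5 = 9 for Measure 2, 8 for Measure 4 — Measure 2 by 9–8.
Measure 2 vs Plan E: 3 to 14, Plan E.
Option II vs Measure 4: Option II is ranked higher on 5 ballots, Measure 4 on 12. Measure 4 wins 12–5.
Option II vs Plan E: 2+5+3 = 10 for Option II, 7 for Plan E — Option II by 10–7.
Measure 4 vs Plan E: Measure 4 is ranked higher on 2+3 = 5 ballots, Plan E on 12. Plan E wins 12–5.
No option is unbeaten: Measure 2 loses to Option II; Option II loses to Measure 4; Measure 4 loses to Measure 2; Plan E loses to Option II. In particular Measure 2 > Measure 4 > Option II > Measure 2 is a majority cycle — no Condorcet winner exists.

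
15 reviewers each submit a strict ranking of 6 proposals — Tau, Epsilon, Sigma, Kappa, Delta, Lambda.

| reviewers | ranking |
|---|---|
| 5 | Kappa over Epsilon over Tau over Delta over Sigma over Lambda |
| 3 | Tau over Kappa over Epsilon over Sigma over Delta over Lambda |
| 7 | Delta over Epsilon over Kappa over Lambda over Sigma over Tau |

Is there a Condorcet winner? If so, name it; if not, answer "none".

Head-to-head results (15 reviewers):
Tau vs Epsilon: Tau is ranked higher on 3 ballots, Epsilon on 12. Epsilon wins 12–3.
Tau vs Sigma: Tau preferred on 5+3 = 8 ballots; Tau wins 8–7.
Tau vs Kappa: Tau is ranked higher on 3 ballots, Kappa on 12. Kappa wins 12–3.
Tau vs Delta: 5+3 = 8 for Tau, 7 for Delta — Tau by 8–7.
Tau vs Lambda: 8 to 7, Tau.
Epsilon vs Sigma: 5+3+7 = 15 for Epsilon, 0 for Sigma — Epsilon by 15–0.
Epsilon vs Kappa: 7 to 8, Kappa.
Epsilon vs Delta: Epsilon is ranked higher on 5+3 = 8 ballots, Delta on 7. Epsilon wins 8–7.
Epsilon vs Lambda: 5+3+7 = 15 for Epsilon, 0 for Lambda — Epsilon by 15–0.
Sigma vs Kappa: Sigma is ranked higher on 0 ballots, Kappa on 15. Kappa wins 15–0.
Sigma vs Delta: 3 for Sigma, 12 for Delta — Delta by 12–3.
Sigma vs Lambda: 5+3 = 8 for Sigma, 7 for Lambda — Sigma by 8–7.
Kappa vs Delta: Kappa preferred on 5+3 = 8 ballots; Kappa wins 8–7.
Kappa vs Lambda: 15 to 0, Kappa.
Delta vs Lambda: Delta is ranked higher on 5+3+7 = 15 ballots, Lambda on 0. Delta wins 15–0.
Only Kappa has no losses; Kappa is the Condorcet winner.

Kappa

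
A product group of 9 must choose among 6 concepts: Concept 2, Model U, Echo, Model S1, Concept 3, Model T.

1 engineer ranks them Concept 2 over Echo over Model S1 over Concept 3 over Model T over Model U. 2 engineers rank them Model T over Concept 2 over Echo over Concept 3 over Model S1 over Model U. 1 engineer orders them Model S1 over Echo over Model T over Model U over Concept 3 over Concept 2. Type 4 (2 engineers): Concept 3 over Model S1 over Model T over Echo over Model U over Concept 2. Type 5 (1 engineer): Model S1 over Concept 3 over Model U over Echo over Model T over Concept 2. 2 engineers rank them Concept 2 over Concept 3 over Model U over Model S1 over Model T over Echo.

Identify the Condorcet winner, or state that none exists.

Pairwise majorities:
Concept 2 vs Model U: 1+2+2 = 5 for Concept 2, 4 for Model U — Concept 2 by 5–4.
Concept 2 vs Echo: 5 to 4, Concept 2.
Concept 2 vs Model S1: 1+2+2 = 5 for Concept 2, 4 for Model S1 — Concept 2 by 5–4.
Concept 2 vs Concept 3: 1+2+2 = 5 for Concept 2, 4 for Concept 3 — Concept 2 by 5–4.
Concept 2 vs Model T: 3 to 6, Model T.
Model U vs Echo: Model U is ranked higher on 1+2 = 3 ballots, Echo on 6. Echo wins 6–3.
Model U vs Model S1: Model U preferred on 2 ballots; Model S1 wins 7–2.
Model U vs Concept 3: Model U is ranked higher on 1 ballot, Concept 3 on 8. Concept 3 wins 8–1.
Model U vs Model T: Model U preferred on 1+2 = 3 ballots; Model T wins 6–3.
Echo vs Model S1: 1+2 = 3 for Echo, 6 for Model S1 — Model S1 by 6–3.
Echo vs Concept 3: Echo preferred on 1+2+1 = 4 ballots; Concept 3 wins 5–4.
Echo vs Model T: 3 to 6, Model T.
Model S1 vs Concept 3: 1+1+1 = 3 for Model S1, 6 for Concept 3 — Concept 3 by 6–3.
Model S1 vs Model T: 7 to 2, Model S1.
Concept 3 vs Model T: Concept 3 preferred on 1+2+1+2 = 6 ballots; Concept 3 wins 6–3.
Each design drops at least one matchup (Concept 2 loses to Model T; Model U loses to Concept 2; Echo loses to Concept 2; Model S1 loses to Concept 2; Concept 3 loses to Concept 2; Model T loses to Model S1); the cycle Concept 2 > Model S1 > Model T > Concept 2 rules out a Condorcet winner.

none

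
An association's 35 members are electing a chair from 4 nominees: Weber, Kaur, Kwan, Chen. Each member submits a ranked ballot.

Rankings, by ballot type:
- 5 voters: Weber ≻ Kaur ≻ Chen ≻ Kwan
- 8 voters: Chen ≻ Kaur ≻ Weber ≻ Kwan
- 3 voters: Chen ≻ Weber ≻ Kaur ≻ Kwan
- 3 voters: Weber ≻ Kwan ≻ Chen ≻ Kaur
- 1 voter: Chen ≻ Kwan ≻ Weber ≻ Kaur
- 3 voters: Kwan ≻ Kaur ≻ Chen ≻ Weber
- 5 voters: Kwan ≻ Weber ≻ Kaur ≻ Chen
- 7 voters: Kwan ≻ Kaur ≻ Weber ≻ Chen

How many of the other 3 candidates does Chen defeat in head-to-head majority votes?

Chen against each rival (35 voters):
Chen vs Weber: 8+3+1+3 = 15 for Chen, 20 for Weber — Weber by 20–15.
Chen vs Kaur: Chen preferred on 8+3+3+1 = 15 ballots; Kaur wins 20–15.
Chen–Kwan: Kwan 18–17.
Chen beats no one; loses to Weber, Kaur, Kwan — 0 pairwise wins.

0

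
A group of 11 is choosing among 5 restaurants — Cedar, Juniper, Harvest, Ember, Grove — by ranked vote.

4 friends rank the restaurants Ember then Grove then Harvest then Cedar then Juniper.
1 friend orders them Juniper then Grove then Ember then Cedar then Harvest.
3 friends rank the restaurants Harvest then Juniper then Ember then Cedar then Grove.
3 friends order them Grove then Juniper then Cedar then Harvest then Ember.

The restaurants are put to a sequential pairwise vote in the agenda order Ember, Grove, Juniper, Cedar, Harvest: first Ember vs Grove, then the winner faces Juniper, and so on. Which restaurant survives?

Harvest

Round 1: Ember vs Grove — 7–4, Ember advances.
Round 2: Ember vs Juniper — 4–7, Juniper advances.
Round 3: Juniper vs Cedar — 7–4, Juniper advances.
Round 4: Juniper vs Harvest — 4–7, Harvest advances.
Harvest survives the agenda.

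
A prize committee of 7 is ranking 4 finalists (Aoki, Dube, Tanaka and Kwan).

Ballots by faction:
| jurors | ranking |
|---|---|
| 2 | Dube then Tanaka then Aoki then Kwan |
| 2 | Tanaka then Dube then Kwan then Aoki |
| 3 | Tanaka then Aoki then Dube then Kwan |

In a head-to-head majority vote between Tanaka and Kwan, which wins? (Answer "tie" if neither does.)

Tanaka

Ballots ranking Tanaka above Kwan: 2 + 2 + 3 = 7.
Ballots ranking Kwan above Tanaka: 7 − 7 = 0.
Tanaka wins the head-to-head 7–0.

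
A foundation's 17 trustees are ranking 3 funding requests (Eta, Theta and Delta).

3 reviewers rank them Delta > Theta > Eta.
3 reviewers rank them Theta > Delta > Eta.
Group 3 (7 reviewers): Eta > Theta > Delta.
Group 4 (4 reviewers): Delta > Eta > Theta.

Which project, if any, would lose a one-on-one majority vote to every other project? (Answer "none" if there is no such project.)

none

Head-to-head results (17 reviewers):
Eta vs Theta: Eta wins 11–6.
Eta–Delta: Delta 10–7.
Theta vs Delta: 10 to 7, Theta.
Every project wins at least one matchup (Eta beats Theta; Theta beats Delta; Delta beats Eta), so there is no Condorcet loser.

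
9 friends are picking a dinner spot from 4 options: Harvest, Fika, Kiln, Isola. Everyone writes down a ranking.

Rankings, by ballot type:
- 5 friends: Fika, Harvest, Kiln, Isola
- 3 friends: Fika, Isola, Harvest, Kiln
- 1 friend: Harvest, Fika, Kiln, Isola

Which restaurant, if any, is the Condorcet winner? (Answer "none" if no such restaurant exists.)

Fika

Head-to-head results (9 friends):
Harvest vs Fika: Harvest is ranked higher on 1 ballot, Fika on 8. Fika wins 8–1.
Harvest vs Kiln: 5+3+1 = 9 for Harvest, 0 for Kiln — Harvest by 9–0.
Harvest vs Isola: 5+1 = 6 for Harvest, 3 for Isola — Harvest by 6–3.
Fika vs Kiln: 9 to 0, Fika.
Fika vs Isola: 9 to 0, Fika.
Kiln vs Isola: 6 to 3, Kiln.
Fika defeats every rival head-to-head and is the Condorcet winner.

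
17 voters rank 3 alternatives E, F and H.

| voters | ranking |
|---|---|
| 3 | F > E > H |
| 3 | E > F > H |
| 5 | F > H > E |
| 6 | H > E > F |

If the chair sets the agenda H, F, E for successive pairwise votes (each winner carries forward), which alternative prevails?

E

Round 1: H vs F — 6–11, F advances.
Round 2: F vs E — 8–9, E advances.
The agenda winner is E.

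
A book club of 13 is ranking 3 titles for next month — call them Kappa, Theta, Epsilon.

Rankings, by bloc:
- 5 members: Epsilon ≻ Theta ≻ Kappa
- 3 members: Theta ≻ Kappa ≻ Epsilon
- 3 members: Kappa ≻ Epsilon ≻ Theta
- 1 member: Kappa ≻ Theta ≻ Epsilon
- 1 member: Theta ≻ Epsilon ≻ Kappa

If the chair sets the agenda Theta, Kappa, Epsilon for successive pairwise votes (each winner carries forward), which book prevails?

Round 1: Theta vs Kappa — 9–4, Theta advances.
Round 2: Theta vs Epsilon — 5–8, Epsilon advances.
Epsilon survives the agenda.

Epsilon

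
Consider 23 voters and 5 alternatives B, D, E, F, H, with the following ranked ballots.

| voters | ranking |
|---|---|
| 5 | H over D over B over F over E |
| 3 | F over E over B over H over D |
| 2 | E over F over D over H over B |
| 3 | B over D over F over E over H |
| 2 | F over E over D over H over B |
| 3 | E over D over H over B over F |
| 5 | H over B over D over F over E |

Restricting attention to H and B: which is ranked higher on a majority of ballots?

H

Ballots ranking H above B: 5 + 2 + 2 + 3 + 5 = 17.
Ballots ranking B above H: 23 − 17 = 6.
H wins the head-to-head 17–6.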